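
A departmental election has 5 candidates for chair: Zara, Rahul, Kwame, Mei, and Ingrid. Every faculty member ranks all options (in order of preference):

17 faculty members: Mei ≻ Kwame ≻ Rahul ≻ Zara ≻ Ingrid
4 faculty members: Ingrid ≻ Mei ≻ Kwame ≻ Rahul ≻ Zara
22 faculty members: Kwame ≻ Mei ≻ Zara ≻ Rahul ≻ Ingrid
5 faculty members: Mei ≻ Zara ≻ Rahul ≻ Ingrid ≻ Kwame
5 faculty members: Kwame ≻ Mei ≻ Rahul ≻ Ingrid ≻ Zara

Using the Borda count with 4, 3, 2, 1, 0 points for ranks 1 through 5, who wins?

Mei

Zara: 17·1 + 4·0 + 22·2 + 5·3 + 5·0 = 76
Rahul: 17·2 + 4·1 + 22·1 + 5·2 + 5·2 = 80
Kwame: 17·3 + 4·2 + 22·4 + 5·0 + 5·4 = 167
Mei: 17·4 + 4·3 + 22·3 + 5·4 + 5·3 = 181
Ingrid: 17·0 + 4·4 + 22·0 + 5·1 + 5·1 = 26
Mei has the highest Borda score (181).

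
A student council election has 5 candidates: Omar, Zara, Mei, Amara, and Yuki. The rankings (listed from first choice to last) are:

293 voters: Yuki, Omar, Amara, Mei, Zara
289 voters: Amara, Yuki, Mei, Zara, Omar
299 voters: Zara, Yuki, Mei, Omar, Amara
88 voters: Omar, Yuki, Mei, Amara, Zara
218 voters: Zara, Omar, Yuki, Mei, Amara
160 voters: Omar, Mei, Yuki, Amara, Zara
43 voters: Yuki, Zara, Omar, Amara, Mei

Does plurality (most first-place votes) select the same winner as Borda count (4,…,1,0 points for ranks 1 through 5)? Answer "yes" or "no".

no

Plurality — first-place votes: Omar 248, Zara 517, Mei 0, Amara 289, Yuki 336. Winner: Zara.
Borda — scores: Omar 2910, Zara 2486, Mei 2343, Amara 2033, Yuki 4128. Winner: Yuki.
The two methods disagree.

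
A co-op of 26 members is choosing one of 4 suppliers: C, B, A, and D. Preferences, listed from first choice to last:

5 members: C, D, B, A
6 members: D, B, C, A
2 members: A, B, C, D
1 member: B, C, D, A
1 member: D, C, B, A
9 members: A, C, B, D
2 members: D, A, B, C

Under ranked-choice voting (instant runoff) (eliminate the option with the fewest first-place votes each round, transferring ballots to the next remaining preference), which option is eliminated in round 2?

Round 1: C 5, B 1, A 11, D 9. Eliminate B.
Round 2: C 6, A 11, D 9. Eliminate C.

C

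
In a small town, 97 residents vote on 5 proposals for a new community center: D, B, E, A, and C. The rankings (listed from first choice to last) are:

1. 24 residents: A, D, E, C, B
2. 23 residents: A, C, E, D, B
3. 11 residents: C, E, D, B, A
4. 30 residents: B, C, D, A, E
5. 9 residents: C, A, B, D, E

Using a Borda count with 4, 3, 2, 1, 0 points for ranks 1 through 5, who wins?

C

D: 24·3 + 23·1 + 11·2 + 30·2 + 9·1 = 186
B: 24·0 + 23·0 + 11·1 + 30·4 + 9·2 = 149
E: 24·2 + 23·2 + 11·3 + 30·0 + 9·0 = 127
A: 24·4 + 23·4 + 11·0 + 30·1 + 9·3 = 245
C: 24·1 + 23·3 + 11·4 + 30·3 + 9·4 = 263
C has the highest Borda score (263).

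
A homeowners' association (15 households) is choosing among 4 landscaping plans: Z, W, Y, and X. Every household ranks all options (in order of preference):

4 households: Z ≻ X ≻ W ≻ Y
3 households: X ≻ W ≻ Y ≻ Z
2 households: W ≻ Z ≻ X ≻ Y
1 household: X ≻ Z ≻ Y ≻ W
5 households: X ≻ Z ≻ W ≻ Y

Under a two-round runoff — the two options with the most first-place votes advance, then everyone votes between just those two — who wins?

X

Round 1 first-place votes: Z 4, W 2, Y 0, X 9.
X and Z advance.
Runoff: X is preferred to Z by 9 voters; Z by 6.
X wins the runoff.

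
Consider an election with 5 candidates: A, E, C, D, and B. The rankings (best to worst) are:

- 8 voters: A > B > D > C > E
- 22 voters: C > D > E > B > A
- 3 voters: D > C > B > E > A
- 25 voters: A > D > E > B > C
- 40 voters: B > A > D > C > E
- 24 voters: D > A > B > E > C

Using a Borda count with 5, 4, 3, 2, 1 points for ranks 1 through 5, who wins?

D

A: 8·5 + 22·1 + 3·1 + 25·5 + 40·4 + 24·4 = 446
E: 8·1 + 22·3 + 3·2 + 25·3 + 40·1 + 24·2 = 243
C: 8·2 + 22·5 + 3·4 + 25·1 + 40·2 + 24·1 = 267
D: 8·3 + 22·4 + 3·5 + 25·4 + 40·3 + 24·5 = 467
B: 8·4 + 22·2 + 3·3 + 25·2 + 40·5 + 24·3 = 407
D has the highest Borda score (467).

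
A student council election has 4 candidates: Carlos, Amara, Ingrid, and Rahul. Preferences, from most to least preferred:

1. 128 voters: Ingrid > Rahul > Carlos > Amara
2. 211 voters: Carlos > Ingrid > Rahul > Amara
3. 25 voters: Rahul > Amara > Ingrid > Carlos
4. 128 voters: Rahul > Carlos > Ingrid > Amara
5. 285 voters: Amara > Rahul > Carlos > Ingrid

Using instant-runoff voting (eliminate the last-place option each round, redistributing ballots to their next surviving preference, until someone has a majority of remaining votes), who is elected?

Rahul

Round 1: Carlos 211, Amara 285, Ingrid 128, Rahul 153. Eliminate Ingrid.
Round 2: Carlos 211, Amara 285, Rahul 281. Eliminate Carlos.
Round 3: Amara 285, Rahul 492. Rahul has a majority.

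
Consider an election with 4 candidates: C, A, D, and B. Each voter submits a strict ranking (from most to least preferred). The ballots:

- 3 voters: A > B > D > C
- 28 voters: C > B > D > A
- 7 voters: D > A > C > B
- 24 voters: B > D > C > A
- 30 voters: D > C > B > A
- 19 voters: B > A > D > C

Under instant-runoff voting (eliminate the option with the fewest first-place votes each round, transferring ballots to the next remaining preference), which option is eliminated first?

Round 1: C 28, A 3, D 37, B 43. Eliminate A.

A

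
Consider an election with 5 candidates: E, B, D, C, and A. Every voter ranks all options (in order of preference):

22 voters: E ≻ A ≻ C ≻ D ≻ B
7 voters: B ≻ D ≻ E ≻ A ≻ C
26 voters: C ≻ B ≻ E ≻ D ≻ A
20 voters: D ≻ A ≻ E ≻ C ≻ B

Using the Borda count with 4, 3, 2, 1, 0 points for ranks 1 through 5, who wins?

E

E: 22·4 + 7·2 + 26·2 + 20·2 = 194
B: 22·0 + 7·4 + 26·3 + 20·0 = 106
D: 22·1 + 7·3 + 26·1 + 20·4 = 149
C: 22·2 + 7·0 + 26·4 + 20·1 = 168
A: 22·3 + 7·1 + 26·0 + 20·3 = 133
E has the highest Borda score (194).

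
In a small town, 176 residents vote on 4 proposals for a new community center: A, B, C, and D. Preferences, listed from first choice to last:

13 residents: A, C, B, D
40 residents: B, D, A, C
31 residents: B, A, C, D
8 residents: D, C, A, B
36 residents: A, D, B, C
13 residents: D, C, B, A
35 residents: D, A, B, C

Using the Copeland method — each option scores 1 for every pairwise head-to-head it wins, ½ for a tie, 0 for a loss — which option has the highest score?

A: beats B and C; loses to D → score 2.
B: beats C; loses to A and D → score 1.
C: loses to A, B, and D → score 0.
D: beats A, B, and C → score 3.
D has the best pairwise record.

D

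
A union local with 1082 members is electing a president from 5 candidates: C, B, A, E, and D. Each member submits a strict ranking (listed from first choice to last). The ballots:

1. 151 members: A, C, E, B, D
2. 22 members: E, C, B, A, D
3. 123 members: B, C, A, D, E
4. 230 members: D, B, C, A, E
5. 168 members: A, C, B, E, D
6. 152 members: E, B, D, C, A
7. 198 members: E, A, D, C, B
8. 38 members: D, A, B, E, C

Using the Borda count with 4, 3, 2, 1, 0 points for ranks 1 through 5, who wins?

A

C: 151·3 + 22·3 + 123·3 + 230·2 + 168·3 + 152·1 + 198·1 + 38·0 = 2202
B: 151·1 + 22·2 + 123·4 + 230·3 + 168·2 + 152·3 + 198·0 + 38·2 = 2245
A: 151·4 + 22·1 + 123·2 + 230·1 + 168·4 + 152·0 + 198·3 + 38·3 = 2482
E: 151·2 + 22·4 + 123·0 + 230·0 + 168·1 + 152·4 + 198·4 + 38·1 = 1996
D: 151·0 + 22·0 + 123·1 + 230·4 + 168·0 + 152·2 + 198·2 + 38·4 = 1895
A has the highest Borda score (2482).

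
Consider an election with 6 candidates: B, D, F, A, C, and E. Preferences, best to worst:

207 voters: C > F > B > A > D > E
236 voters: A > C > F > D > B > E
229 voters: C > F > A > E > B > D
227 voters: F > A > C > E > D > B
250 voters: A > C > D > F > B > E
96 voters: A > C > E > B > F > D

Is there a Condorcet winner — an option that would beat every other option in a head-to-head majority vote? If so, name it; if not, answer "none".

none

Checking pairwise contests:
D beats B 713–532.
F beats D 995–250.
C beats F 1018–227.
F beats A 663–582.
A beats C 809–436.
B beats E 693–552.
Every option loses at least one head-to-head, so there is no Condorcet winner.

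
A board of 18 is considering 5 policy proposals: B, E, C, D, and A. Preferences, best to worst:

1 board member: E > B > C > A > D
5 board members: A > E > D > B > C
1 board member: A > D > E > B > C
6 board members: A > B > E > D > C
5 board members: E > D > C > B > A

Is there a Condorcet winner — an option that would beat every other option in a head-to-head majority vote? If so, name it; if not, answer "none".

A

A vs B: 12–6 for A.
A vs E: 12–6 for A.
A vs C: 12–6 for A.
A vs D: 13–5 for A.
A beats every other option head-to-head.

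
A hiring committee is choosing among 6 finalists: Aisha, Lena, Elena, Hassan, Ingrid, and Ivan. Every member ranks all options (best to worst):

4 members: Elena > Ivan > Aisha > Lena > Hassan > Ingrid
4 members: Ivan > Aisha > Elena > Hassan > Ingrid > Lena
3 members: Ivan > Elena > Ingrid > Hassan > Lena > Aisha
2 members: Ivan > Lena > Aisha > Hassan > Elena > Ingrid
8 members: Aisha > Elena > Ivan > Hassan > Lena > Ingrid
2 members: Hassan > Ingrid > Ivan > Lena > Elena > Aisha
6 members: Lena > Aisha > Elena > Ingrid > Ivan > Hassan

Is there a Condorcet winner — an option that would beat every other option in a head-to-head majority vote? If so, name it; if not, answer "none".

none

Checking pairwise contests:
Ivan beats Aisha 15–14.
Aisha beats Lena 16–13.
Aisha beats Elena 20–9.
Aisha beats Hassan 24–5.
Aisha beats Ingrid 24–5.
Elena beats Ivan 18–11.
Every option loses at least one head-to-head, so there is no Condorcet winner.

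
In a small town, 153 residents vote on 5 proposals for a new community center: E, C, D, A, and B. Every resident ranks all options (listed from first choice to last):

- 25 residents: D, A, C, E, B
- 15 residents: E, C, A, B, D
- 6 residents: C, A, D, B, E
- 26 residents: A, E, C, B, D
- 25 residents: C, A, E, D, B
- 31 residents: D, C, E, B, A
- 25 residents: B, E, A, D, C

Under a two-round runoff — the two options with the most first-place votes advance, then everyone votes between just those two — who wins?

Round 1 first-place votes: E 15, C 31, D 56, A 26, B 25.
D and C advance.
Runoff: D is preferred to C by 81 voters; C by 72.
D wins the runoff.

D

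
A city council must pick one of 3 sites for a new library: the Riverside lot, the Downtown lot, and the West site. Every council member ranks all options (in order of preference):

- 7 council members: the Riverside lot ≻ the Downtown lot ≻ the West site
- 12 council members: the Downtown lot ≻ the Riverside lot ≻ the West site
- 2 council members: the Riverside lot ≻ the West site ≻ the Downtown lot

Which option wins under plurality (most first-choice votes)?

First-place votes: the Riverside lot 9, the Downtown lot 12, the West site 0.
the Downtown lot has the most first-place votes.

the Downtown lot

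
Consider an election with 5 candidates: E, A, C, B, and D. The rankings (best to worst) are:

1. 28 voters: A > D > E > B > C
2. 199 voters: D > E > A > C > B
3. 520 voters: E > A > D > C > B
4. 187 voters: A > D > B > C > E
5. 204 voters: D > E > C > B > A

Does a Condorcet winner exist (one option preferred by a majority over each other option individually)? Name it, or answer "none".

Checking pairwise contests:
D beats E 618–520.
E beats A 923–215.
E beats C 951–187.
E beats B 951–187.
A beats D 735–403.
Every option loses at least one head-to-head, so there is no Condorcet winner.

none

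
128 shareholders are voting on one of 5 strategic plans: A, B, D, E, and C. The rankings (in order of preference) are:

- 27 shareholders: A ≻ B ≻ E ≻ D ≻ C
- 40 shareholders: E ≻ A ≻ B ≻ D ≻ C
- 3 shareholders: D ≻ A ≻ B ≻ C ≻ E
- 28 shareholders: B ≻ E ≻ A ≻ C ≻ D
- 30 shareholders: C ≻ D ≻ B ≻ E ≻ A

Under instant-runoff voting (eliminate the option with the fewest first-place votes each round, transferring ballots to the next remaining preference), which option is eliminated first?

D

Round 1: A 27, B 28, D 3, E 40, C 30. Eliminate D.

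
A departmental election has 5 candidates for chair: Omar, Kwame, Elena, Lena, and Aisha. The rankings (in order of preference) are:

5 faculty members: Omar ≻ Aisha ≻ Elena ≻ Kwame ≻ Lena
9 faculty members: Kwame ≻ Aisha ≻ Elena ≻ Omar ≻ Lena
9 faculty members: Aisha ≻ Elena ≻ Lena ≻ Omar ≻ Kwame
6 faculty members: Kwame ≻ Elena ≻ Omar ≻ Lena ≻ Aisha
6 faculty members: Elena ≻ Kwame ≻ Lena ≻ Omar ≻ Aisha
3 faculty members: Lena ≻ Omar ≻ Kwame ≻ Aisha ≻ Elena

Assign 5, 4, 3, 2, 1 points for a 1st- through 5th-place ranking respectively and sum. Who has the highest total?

Elena

Omar: 5·5 + 9·2 + 9·2 + 6·3 + 6·2 + 3·4 = 103
Kwame: 5·2 + 9·5 + 9·1 + 6·5 + 6·4 + 3·3 = 127
Elena: 5·3 + 9·3 + 9·4 + 6·4 + 6·5 + 3·1 = 135
Lena: 5·1 + 9·1 + 9·3 + 6·2 + 6·3 + 3·5 = 86
Aisha: 5·4 + 9·4 + 9·5 + 6·1 + 6·1 + 3·2 = 119
Elena has the highest Borda score (135).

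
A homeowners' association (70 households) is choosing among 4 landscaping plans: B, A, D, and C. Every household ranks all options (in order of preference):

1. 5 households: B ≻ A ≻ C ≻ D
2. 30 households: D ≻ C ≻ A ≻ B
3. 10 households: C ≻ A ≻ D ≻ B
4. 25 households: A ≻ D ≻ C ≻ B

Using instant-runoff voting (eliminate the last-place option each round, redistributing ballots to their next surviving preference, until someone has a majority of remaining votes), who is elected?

A

Round 1: B 5, A 25, D 30, C 10. Eliminate B.
Round 2: A 30, D 30, C 10. Eliminate C.
Round 3: A 40, D 30. A has a majority.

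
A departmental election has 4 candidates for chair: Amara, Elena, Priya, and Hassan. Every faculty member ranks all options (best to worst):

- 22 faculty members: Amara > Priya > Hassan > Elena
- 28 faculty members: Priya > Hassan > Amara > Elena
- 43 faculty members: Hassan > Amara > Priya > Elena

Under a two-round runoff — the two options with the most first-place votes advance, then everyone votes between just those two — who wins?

Priya

Round 1 first-place votes: Amara 22, Elena 0, Priya 28, Hassan 43.
Hassan and Priya advance.
Runoff: Hassan is preferred to Priya by 43 voters; Priya by 50.
Priya wins the runoff.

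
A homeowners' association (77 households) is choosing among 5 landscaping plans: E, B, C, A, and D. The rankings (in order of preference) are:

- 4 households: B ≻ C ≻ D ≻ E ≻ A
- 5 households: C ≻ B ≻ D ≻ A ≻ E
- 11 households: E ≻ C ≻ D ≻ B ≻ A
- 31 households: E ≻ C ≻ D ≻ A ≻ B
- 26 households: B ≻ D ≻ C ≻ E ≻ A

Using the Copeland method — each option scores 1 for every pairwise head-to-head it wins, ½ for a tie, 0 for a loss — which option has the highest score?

E: beats B, C, A, and D → score 4.
B: beats A; loses to E, C, and D → score 1.
C: beats B, A, and D; loses to E → score 3.
A: loses to E, B, C, and D → score 0.
D: beats B and A; loses to E and C → score 2.
E has the best pairwise record.

E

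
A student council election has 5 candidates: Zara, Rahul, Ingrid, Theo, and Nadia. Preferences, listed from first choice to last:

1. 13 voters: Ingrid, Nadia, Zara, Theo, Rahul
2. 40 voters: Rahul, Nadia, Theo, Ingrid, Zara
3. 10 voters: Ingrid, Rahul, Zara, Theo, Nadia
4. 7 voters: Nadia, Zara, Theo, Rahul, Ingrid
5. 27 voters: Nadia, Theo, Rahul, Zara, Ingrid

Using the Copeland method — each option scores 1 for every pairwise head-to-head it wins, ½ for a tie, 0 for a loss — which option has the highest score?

Zara: loses to Rahul, Ingrid, Theo, and Nadia → score 0.
Rahul: beats Zara, Ingrid, Theo, and Nadia → score 4.
Ingrid: beats Zara; loses to Rahul, Theo, and Nadia → score 1.
Theo: beats Zara and Ingrid; loses to Rahul and Nadia → score 2.
Nadia: beats Zara, Ingrid, and Theo; loses to Rahul → score 3.
Rahul has the best pairwise record.

Rahul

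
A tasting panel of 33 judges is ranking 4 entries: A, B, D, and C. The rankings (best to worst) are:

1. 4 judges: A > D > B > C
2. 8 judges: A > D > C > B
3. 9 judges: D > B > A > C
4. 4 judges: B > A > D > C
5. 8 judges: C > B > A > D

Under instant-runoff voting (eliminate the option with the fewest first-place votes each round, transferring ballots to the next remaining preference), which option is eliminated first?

B

Round 1: A 12, B 4, D 9, C 8. Eliminate B.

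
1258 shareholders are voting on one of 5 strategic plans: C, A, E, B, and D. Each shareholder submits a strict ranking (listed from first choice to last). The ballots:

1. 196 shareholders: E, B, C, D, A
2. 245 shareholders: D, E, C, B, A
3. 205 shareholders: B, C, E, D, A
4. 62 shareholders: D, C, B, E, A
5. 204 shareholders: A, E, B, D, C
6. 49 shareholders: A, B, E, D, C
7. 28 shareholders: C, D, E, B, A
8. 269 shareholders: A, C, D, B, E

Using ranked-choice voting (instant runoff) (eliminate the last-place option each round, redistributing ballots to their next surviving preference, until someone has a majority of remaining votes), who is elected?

B

Round 1: C 28, A 522, E 196, B 205, D 307. Eliminate C.
Round 2: A 522, E 196, B 205, D 335. Eliminate E.
Round 3: A 522, B 401, D 335. Eliminate D.
Round 4: A 522, B 736. B has a majority.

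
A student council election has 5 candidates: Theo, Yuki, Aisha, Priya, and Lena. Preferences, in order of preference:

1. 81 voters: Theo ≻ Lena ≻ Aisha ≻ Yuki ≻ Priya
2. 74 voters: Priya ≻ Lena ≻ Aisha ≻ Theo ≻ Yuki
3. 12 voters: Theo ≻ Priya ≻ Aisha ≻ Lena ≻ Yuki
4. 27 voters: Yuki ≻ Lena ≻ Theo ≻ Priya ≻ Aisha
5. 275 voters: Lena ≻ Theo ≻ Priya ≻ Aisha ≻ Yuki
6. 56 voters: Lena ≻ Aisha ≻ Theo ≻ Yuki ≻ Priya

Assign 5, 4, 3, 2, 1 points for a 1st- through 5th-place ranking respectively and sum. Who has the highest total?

Lena

Theo: 81·5 + 74·2 + 12·5 + 27·3 + 275·4 + 56·3 = 1962
Yuki: 81·2 + 74·1 + 12·1 + 27·5 + 275·1 + 56·2 = 770
Aisha: 81·3 + 74·3 + 12·3 + 27·1 + 275·2 + 56·4 = 1302
Priya: 81·1 + 74·5 + 12·4 + 27·2 + 275·3 + 56·1 = 1434
Lena: 81·4 + 74·4 + 12·2 + 27·4 + 275·5 + 56·5 = 2407
Lena has the highest Borda score (2407).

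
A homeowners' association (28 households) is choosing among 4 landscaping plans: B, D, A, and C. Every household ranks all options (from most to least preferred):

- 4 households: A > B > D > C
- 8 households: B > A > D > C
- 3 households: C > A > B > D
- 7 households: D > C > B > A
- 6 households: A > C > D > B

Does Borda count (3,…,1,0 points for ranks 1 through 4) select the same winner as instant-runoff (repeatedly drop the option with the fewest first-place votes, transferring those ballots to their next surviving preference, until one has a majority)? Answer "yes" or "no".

no

Borda — scores: B 42, D 39, A 52, C 35. Winner: A.
Instant-runoff — R1 B 8, D 7, A 10, C 3 (C out); R2 B 8, D 7, A 13 (D out); R3 B 15, A 13 (B winner). Winner: B.
The two methods disagree.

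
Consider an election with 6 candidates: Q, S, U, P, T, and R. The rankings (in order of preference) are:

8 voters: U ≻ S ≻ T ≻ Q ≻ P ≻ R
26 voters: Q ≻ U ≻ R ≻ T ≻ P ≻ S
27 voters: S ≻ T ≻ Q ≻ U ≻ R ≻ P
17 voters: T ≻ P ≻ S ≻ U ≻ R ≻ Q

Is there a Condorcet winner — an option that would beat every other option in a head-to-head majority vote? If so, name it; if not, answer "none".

T

T vs Q: 52–26 for T.
T vs S: 43–35 for T.
T vs U: 44–34 for T.
T vs P: 78–0 for T.
T vs R: 52–26 for T.
T beats every other option head-to-head.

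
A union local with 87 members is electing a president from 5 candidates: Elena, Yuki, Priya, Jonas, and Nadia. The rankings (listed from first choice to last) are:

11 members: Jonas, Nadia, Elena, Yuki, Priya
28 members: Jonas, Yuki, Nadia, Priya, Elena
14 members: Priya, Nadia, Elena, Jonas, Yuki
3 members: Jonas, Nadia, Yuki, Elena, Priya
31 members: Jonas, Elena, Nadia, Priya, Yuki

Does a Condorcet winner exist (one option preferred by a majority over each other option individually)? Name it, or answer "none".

Jonas

Jonas vs Elena: 73–14 for Jonas.
Jonas vs Yuki: 87–0 for Jonas.
Jonas vs Priya: 73–14 for Jonas.
Jonas vs Nadia: 73–14 for Jonas.
Jonas beats every other option head-to-head.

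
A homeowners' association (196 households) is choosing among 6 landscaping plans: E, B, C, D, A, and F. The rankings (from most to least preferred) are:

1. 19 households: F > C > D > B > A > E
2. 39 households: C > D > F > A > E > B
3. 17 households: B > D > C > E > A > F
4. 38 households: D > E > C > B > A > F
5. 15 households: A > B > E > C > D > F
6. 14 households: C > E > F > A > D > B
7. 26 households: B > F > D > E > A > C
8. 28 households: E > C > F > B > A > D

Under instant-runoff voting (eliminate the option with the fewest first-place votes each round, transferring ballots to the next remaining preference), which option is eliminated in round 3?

E

Round 1: E 28, B 43, C 53, D 38, A 15, F 19. Eliminate A.
Round 2: E 28, B 58, C 53, D 38, F 19. Eliminate F.
Round 3: E 28, B 58, C 72, D 38. Eliminate E.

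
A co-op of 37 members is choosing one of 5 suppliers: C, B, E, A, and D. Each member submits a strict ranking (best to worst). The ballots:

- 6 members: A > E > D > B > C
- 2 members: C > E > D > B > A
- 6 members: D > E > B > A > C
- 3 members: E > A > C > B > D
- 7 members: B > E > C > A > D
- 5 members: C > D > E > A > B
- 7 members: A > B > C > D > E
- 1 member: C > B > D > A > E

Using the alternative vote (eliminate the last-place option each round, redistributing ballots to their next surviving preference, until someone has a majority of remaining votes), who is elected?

Round 1: C 8, B 7, E 3, A 13, D 6. Eliminate E.
Round 2: C 8, B 7, A 16, D 6. Eliminate D.
Round 3: C 8, B 13, A 16. Eliminate C.
Round 4: B 16, A 21. A has a majority.

A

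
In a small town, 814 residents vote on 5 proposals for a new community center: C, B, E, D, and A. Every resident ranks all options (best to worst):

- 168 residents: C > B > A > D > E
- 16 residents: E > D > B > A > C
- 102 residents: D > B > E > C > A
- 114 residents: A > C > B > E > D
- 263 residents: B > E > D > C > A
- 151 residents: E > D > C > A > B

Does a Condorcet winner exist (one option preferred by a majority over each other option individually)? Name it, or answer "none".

none

Checking pairwise contests:
E beats C 532–282.
C beats B 433–381.
B beats E 647–167.
B beats D 545–269.
C beats A 684–130.
Every option loses at least one head-to-head, so there is no Condorcet winner.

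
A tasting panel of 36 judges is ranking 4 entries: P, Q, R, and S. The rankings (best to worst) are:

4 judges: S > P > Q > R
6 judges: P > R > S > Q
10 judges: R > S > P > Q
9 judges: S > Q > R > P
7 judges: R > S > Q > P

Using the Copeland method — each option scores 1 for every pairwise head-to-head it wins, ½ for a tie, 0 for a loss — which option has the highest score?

R

P: beats Q; loses to R and S → score 1.
Q: loses to P, R, and S → score 0.
R: beats P, Q, and S → score 3.
S: beats P and Q; loses to R → score 2.
R has the best pairwise record.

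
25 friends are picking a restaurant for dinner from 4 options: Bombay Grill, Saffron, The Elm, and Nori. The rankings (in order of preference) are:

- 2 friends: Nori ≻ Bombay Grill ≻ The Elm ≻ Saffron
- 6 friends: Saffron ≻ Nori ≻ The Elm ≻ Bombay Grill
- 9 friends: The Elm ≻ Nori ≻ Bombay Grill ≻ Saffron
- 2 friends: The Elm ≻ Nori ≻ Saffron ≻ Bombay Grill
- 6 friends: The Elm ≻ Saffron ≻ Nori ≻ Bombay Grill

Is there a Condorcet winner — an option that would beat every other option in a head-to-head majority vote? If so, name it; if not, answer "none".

The Elm

The Elm vs Bombay Grill: 23–2 for The Elm.
The Elm vs Saffron: 19–6 for The Elm.
The Elm vs Nori: 17–8 for The Elm.
The Elm beats every other option head-to-head.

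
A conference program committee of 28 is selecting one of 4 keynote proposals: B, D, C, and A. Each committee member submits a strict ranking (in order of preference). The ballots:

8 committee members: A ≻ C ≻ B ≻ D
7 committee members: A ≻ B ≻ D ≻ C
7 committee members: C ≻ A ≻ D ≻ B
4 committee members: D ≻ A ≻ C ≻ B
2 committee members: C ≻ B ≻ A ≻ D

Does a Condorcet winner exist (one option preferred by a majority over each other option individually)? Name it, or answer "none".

A vs B: 26–2 for A.
A vs D: 24–4 for A.
A vs C: 19–9 for A.
A beats every other option head-to-head.

A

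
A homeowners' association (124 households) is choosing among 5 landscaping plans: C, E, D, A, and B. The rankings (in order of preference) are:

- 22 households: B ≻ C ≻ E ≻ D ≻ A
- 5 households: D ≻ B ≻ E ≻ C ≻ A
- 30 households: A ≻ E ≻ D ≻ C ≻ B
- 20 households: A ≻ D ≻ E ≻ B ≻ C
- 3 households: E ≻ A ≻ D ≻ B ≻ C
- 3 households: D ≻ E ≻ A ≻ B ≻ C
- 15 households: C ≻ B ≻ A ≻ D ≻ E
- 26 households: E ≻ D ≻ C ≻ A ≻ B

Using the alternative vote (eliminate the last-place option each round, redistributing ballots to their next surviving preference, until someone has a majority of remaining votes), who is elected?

A

Round 1: C 15, E 29, D 8, A 50, B 22. Eliminate D.
Round 2: C 15, E 32, A 50, B 27. Eliminate C.
Round 3: E 32, A 50, B 42. Eliminate E.
Round 4: A 82, B 42. A has a majority.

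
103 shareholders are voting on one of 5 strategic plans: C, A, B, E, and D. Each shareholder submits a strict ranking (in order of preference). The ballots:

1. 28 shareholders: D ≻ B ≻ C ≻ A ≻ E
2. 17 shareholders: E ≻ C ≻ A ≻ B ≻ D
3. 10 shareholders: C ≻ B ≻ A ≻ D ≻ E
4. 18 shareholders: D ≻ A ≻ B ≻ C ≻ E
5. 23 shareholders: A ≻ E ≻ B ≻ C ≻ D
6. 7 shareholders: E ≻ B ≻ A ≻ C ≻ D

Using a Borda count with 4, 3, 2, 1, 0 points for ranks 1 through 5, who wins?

A

C: 28·2 + 17·3 + 10·4 + 18·1 + 23·1 + 7·1 = 195
A: 28·1 + 17·2 + 10·2 + 18·3 + 23·4 + 7·2 = 242
B: 28·3 + 17·1 + 10·3 + 18·2 + 23·2 + 7·3 = 234
E: 28·0 + 17·4 + 10·0 + 18·0 + 23·3 + 7·4 = 165
D: 28·4 + 17·0 + 10·1 + 18·4 + 23·0 + 7·0 = 194
A has the highest Borda score (242).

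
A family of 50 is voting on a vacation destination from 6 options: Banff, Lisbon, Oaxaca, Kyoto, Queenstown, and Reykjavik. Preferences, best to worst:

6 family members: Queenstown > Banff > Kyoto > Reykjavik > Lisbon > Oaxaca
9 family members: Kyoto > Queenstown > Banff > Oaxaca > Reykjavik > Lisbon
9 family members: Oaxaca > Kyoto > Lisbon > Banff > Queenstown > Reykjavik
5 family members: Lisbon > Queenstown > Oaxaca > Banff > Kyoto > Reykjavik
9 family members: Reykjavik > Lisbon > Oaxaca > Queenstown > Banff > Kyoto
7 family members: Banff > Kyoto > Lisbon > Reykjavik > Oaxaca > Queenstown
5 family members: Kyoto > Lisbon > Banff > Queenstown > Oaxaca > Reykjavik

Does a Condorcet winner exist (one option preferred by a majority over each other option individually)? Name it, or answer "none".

none

Checking pairwise contests:
Lisbon beats Banff 28–22.
Kyoto beats Lisbon 36–14.
Banff beats Oaxaca 27–23.
Banff beats Kyoto 27–23.
Lisbon beats Queenstown 35–15.
Banff beats Reykjavik 41–9.
Every option loses at least one head-to-head, so there is no Condorcet winner.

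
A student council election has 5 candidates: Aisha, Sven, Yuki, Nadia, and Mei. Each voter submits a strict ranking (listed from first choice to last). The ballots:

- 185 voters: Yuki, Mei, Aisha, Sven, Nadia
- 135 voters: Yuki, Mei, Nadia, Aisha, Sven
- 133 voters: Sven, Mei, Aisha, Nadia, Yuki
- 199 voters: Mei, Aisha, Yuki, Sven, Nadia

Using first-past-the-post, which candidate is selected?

Yuki

First-place votes: Aisha 0, Sven 133, Yuki 320, Nadia 0, Mei 199.
Yuki has the most first-place votes.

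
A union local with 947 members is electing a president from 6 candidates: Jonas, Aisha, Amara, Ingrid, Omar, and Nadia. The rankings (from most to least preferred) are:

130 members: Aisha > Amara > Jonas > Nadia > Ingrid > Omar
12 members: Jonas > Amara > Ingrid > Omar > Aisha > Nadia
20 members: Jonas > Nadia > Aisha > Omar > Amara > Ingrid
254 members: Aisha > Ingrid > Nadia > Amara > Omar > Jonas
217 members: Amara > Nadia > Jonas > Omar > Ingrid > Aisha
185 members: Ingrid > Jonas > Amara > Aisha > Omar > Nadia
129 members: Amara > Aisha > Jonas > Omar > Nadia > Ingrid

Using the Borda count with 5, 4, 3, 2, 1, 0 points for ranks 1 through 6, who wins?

Amara

Jonas: 130·3 + 12·5 + 20·5 + 254·0 + 217·3 + 185·4 + 129·3 = 2328
Aisha: 130·5 + 12·1 + 20·3 + 254·5 + 217·0 + 185·2 + 129·4 = 2878
Amara: 130·4 + 12·4 + 20·1 + 254·2 + 217·5 + 185·3 + 129·5 = 3381
Ingrid: 130·1 + 12·3 + 20·0 + 254·4 + 217·1 + 185·5 + 129·0 = 2324
Omar: 130·0 + 12·2 + 20·2 + 254·1 + 217·2 + 185·1 + 129·2 = 1195
Nadia: 130·2 + 12·0 + 20·4 + 254·3 + 217·4 + 185·0 + 129·1 = 2099
Amara has the highest Borda score (3381).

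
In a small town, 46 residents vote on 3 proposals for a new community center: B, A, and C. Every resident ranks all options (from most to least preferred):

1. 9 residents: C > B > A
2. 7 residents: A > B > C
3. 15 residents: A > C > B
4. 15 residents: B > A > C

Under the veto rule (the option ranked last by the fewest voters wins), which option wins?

Last-place votes: B 15, A 9, C 22.
A is ranked last by the fewest voters, so A wins.

A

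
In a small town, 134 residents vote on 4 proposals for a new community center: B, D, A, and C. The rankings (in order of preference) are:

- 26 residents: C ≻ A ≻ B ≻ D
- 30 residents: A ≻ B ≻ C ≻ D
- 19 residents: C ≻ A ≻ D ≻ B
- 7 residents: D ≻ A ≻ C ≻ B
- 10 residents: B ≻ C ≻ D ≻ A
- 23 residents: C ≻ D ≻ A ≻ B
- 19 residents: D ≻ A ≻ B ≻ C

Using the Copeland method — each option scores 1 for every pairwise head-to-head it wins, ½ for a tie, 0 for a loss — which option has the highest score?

B: loses to D, A, and C → score 0.
D: beats B; loses to A and C → score 1.
A: beats B and D; loses to C → score 2.
C: beats B, D, and A → score 3.
C has the best pairwise record.

C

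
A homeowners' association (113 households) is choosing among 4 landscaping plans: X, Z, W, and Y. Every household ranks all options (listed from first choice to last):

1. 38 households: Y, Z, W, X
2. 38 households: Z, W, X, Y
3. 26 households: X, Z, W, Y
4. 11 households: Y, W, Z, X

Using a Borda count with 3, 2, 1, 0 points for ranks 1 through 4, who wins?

Z

X: 38·0 + 38·1 + 26·3 + 11·0 = 116
Z: 38·2 + 38·3 + 26·2 + 11·1 = 253
W: 38·1 + 38·2 + 26·1 + 11·2 = 162
Y: 38·3 + 38·0 + 26·0 + 11·3 = 147
Z has the highest Borda score (253).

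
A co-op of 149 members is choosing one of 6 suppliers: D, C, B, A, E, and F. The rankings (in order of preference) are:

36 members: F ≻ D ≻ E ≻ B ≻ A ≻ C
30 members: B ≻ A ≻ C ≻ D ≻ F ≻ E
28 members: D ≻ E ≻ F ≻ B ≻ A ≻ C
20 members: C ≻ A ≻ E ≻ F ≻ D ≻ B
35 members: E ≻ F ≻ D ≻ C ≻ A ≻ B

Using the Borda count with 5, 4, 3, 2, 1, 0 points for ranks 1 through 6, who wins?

F

D: 36·4 + 30·2 + 28·5 + 20·1 + 35·3 = 469
C: 36·0 + 30·3 + 28·0 + 20·5 + 35·2 = 260
B: 36·2 + 30·5 + 28·2 + 20·0 + 35·0 = 278
A: 36·1 + 30·4 + 28·1 + 20·4 + 35·1 = 299
E: 36·3 + 30·0 + 28·4 + 20·3 + 35·5 = 455
F: 36·5 + 30·1 + 28·3 + 20·2 + 35·4 = 474
F has the highest Borda score (474).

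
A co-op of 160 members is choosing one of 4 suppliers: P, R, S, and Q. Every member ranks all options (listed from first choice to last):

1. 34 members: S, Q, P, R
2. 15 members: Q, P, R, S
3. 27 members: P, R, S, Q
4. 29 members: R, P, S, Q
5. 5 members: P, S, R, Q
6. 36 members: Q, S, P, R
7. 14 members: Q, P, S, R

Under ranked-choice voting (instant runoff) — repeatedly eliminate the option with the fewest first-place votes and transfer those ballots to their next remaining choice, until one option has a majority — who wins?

Q

Round 1: P 32, R 29, S 34, Q 65. Eliminate R.
Round 2: P 61, S 34, Q 65. Eliminate S.
Round 3: P 61, Q 99. Q has a majority.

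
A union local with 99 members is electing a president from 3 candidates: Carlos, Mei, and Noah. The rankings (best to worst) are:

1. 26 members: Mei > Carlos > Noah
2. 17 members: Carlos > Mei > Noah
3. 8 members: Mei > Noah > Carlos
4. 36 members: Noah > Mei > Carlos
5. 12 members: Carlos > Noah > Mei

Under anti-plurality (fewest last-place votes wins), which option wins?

Last-place votes: Carlos 44, Mei 12, Noah 43.
Mei is ranked last by the fewest voters, so Mei wins.

Mei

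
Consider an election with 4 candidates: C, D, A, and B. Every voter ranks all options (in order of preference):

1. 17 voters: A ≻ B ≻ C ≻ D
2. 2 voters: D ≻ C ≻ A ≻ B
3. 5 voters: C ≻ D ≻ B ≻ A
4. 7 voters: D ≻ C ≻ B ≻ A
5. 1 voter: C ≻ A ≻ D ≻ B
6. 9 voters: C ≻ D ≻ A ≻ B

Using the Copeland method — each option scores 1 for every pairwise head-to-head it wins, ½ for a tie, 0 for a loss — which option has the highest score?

C: beats D, A, and B → score 3.
D: beats A and B; loses to C → score 2.
A: beats B; loses to C and D → score 1.
B: loses to C, D, and A → score 0.
C has the best pairwise record.

C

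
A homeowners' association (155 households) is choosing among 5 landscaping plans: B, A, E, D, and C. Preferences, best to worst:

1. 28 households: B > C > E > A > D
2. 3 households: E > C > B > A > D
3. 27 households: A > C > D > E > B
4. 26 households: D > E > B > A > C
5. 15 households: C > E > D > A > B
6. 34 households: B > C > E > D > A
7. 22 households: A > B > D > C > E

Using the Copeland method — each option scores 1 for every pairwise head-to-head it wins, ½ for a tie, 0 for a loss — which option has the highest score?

B

B: beats A, E, D, and C → score 4.
A: beats D; loses to B, E, and C → score 1.
E: beats A and D; loses to B and C → score 2.
D: loses to B, A, E, and C → score 0.
C: beats A, E, and D; loses to B → score 3.
B has the best pairwise record.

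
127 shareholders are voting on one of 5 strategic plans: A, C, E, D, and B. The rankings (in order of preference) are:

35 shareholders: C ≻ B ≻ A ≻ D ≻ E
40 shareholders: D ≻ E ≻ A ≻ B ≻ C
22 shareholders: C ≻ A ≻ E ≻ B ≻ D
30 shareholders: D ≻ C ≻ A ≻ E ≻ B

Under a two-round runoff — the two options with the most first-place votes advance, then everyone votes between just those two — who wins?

D

Round 1 first-place votes: A 0, C 57, E 0, D 70, B 0.
D and C advance.
Runoff: D is preferred to C by 70 voters; C by 57.
D wins the runoff.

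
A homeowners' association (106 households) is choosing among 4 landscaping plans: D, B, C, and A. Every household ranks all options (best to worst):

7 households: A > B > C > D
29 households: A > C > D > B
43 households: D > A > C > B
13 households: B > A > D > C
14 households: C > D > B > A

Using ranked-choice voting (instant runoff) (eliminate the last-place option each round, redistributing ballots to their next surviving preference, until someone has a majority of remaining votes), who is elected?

D

Round 1: D 43, B 13, C 14, A 36. Eliminate B.
Round 2: D 43, C 14, A 49. Eliminate C.
Round 3: D 57, A 49. D has a majority.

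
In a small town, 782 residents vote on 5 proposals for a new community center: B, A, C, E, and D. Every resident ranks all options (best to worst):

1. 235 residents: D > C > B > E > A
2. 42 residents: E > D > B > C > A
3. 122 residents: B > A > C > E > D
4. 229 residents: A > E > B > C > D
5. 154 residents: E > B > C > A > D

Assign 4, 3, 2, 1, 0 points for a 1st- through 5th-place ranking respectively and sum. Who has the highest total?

B

B: 235·2 + 42·2 + 122·4 + 229·2 + 154·3 = 1962
A: 235·0 + 42·0 + 122·3 + 229·4 + 154·1 = 1436
C: 235·3 + 42·1 + 122·2 + 229·1 + 154·2 = 1528
E: 235·1 + 42·4 + 122·1 + 229·3 + 154·4 = 1828
D: 235·4 + 42·3 + 122·0 + 229·0 + 154·0 = 1066
B has the highest Borda score (1962).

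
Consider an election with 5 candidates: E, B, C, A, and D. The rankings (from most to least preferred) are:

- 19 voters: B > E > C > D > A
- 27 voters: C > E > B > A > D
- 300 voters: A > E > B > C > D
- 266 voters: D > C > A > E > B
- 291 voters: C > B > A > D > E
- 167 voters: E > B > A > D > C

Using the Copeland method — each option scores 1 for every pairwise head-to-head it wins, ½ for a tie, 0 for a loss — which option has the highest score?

E: beats B; loses to C, A, and D → score 1.
B: beats D; loses to E, C, and A → score 1.
C: beats E, B, A, and D → score 4.
A: beats E, B, and D; loses to C → score 3.
D: beats E; loses to B, C, and A → score 1.
C has the best pairwise record.

C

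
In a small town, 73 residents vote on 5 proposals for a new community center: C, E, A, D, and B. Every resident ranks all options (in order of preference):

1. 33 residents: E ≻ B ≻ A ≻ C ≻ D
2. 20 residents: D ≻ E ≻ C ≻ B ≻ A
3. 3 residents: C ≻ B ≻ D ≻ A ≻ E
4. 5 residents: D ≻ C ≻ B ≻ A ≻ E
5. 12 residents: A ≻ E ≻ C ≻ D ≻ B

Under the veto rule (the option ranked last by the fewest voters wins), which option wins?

Last-place votes: C 0, E 8, A 20, D 33, B 12.
C is ranked last by the fewest voters, so C wins.

C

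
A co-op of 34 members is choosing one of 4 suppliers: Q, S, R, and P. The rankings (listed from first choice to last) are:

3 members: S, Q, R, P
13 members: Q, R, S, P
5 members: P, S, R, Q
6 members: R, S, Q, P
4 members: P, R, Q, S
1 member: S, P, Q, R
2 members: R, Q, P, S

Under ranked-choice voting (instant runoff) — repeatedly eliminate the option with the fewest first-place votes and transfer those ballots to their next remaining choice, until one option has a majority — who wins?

Q

Round 1: Q 13, S 4, R 8, P 9. Eliminate S.
Round 2: Q 16, R 8, P 10. Eliminate R.
Round 3: Q 24, P 10. Q has a majority.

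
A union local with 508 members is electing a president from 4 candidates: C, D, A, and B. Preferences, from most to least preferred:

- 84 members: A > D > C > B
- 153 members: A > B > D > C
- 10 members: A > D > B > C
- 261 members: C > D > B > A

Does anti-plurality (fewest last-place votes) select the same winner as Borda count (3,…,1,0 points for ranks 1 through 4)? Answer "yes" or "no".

Anti-plurality — last-place votes: C 163, D 0, A 261, B 84. Winner: D.
Borda — scores: C 867, D 863, A 741, B 577. Winner: C.
The two methods disagree.

no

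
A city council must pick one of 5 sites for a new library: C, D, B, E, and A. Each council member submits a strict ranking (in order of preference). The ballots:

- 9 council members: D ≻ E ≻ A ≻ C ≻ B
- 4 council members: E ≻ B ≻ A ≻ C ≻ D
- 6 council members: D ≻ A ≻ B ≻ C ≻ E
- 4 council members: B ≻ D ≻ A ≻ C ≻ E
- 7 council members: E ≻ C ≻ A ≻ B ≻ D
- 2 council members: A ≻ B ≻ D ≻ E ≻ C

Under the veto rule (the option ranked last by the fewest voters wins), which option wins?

Last-place votes: C 2, D 11, B 9, E 10, A 0.
A is ranked last by the fewest voters, so A wins.

A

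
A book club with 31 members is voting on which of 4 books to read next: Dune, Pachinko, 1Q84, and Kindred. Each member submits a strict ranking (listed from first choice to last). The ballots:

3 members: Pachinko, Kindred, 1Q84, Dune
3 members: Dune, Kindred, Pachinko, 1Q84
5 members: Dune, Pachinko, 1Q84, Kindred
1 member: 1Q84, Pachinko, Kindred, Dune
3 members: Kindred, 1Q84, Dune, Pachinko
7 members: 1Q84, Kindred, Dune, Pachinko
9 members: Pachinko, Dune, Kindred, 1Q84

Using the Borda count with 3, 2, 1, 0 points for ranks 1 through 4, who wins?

Dune: 3·0 + 3·3 + 5·3 + 1·0 + 3·1 + 7·1 + 9·2 = 52
Pachinko: 3·3 + 3·1 + 5·2 + 1·2 + 3·0 + 7·0 + 9·3 = 51
1Q84: 3·1 + 3·0 + 5·1 + 1·3 + 3·2 + 7·3 + 9·0 = 38
Kindred: 3·2 + 3·2 + 5·0 + 1·1 + 3·3 + 7·2 + 9·1 = 45
Dune has the highest Borda score (52).

Dune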